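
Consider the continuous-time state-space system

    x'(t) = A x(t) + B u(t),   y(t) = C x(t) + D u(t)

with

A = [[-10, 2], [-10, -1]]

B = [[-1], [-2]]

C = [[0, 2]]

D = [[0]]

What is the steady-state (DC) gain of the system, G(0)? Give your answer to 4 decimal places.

-0.6667

G(0) = C(-A)^{-1}B + D = -C A^{-1} B + D.
det A = 30, so A^{-1} = (1/30)·adj(A) = [[-1/30, -1/15], [1/3, -1/3]]
A^{-1} B = [1/6, 1/3]^T
C A^{-1} B = 2/3
G(0) = D - C A^{-1} B = 0 - (2/3) = -2/3 ≈ -0.6667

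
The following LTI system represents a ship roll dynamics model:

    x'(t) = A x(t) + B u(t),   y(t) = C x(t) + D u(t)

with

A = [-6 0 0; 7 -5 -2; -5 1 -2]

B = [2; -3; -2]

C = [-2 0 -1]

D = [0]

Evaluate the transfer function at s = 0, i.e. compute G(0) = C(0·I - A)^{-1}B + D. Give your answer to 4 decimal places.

G(0) = C(-A)^{-1}B + D = -C A^{-1} B + D.
det A = -72, so A^{-1} = (1/-72)·adj(A) = [[-1/6, 0, 0], [-1/3, -1/6, 1/6], [1/4, -1/12, -5/12]]
A^{-1} B = [-1/3, -1/2, 19/12]^T
C A^{-1} B = -11/12
G(0) = D - C A^{-1} B = 0 - (-11/12) = 11/12 ≈ 0.9167

0.9167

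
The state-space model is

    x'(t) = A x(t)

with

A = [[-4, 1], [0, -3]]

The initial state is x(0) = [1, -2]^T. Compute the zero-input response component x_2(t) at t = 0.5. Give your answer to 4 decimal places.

det(sI - A) = s^2 - (tr A)s + det A, with tr A = (-4) + (-3) = -7 and det A = (-4)·(-3) - 1·0 = 12 - 0 = 12.
So p(s) = det(sI - A) = s^2 + 7s + 12.
Factor s^2 + 7s + 12: two numbers with sum -7 and product 12 are -3 and -4, so s^2 + 7s + 12 = (s + 3)(s + 4).
Hence p(s) = (s + 3) (s + 4), with roots -4, -3.
The eigenvalues -4, -3 are distinct and real, so A is diagonalisable and x(t) = e^{At} x(0) = V diag(e^{λ_i t}) V^{-1} x(0), where the columns of V are the eigenvectors.
λ = -4: A - (-4)I = [[0, 1], [0, 1]]. Row 1 gives 0·v1 + 1·v2 = 0, so take v_1 = [-1, 0]^T.
λ = -3: A - (-3)I = [[-1, 1], [0, 0]]. Row 1 gives (-1)·v1 + 1·v2 = 0, so take v_2 = [1, 1]^T.
V = [v_1 v_2] = [[-1, 1], [0, 1]] has det V = -1, so V^{-1} = adj(V)/det V = [[-1, 1], [0, 1]].
Modal coordinates z(0) = V^{-1} x(0): (-1)·1 + 1·(-2) = -3; 0·1 + 1·(-2) = -2; so z(0) = [-3, -2]^T.
x_2(t) = Σ_i (v_i)_2 · z_i(0) · e^{λ_i t} (row 2 of V times the modal terms).
x_2(0.5) = 0·(-3)·e^{-4·0.5} + 1·(-2)·e^{-3·0.5} = 0·0.135335 + (-2)·0.223130 = -0.4463.

-0.4463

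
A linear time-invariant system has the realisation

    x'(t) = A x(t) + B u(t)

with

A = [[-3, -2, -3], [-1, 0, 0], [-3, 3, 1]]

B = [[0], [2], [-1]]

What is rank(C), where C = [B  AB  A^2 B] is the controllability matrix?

AB = [[-1], [0], [5]]
A^2B = [[-12], [1], [8]]
Controllability matrix C = [B  AB  A^2B] = [[0, -1, -12], [2, 0, 1], [-1, 5, 8]]
det(C) = 0·(0·8 - 1·5) - (-1)·(2·8 - 1·(-1)) + (-12)·(2·5 - 0·(-1)) = 0·(-5) - (-1)·17 + (-12)·10 = -103 ≠ 0, so rank(C) = 3.
rank(C) = 3 = n, so the pair (A, B) is completely controllable.

3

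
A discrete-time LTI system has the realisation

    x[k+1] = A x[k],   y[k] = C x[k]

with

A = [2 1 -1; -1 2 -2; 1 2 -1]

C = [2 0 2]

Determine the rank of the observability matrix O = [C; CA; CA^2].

CA = [[6, 6, -4]]
CA^2 = [[2, 10, -14]]
Observability matrix O = [C; CA; CA^2] = [[2, 0, 2], [6, 6, -4], [2, 10, -14]]
det(O) = 2·(6·(-14) - (-4)·10) - 0·(6·(-14) - (-4)·2) + 2·(6·10 - 6·2) = 2·(-44) - 0·(-76) + 2·48 = 8 ≠ 0, so rank(O) = 3.
rank(O) = 3 = n, so the pair (A, C) is completely observable.

3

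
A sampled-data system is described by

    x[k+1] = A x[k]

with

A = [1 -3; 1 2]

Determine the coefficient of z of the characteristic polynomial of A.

-3

For a 2×2 matrix, det(zI - A) = z^2 - (tr A)z + det A.
tr A = 3, det A = 5.
So p(z) = z^2 - 3z + 5.
The coefficient of z is -3.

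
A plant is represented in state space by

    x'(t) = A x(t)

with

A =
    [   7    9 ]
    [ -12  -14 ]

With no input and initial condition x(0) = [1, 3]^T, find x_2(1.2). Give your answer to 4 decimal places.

-1.1397

det(sI - A) = s^2 - (tr A)s + det A, with tr A = 7 + (-14) = -7 and det A = 7·(-14) - 9·(-12) = -98 - (-108) = 10.
So p(s) = det(sI - A) = s^2 + 7s + 10.
Factor s^2 + 7s + 10: two numbers with sum -7 and product 10 are -2 and -5, so s^2 + 7s + 10 = (s + 2)(s + 5).
Hence p(s) = (s + 2) (s + 5), with roots -5, -2.
The eigenvalues -5, -2 are distinct and real, so A is diagonalisable and x(t) = e^{At} x(0) = V diag(e^{λ_i t}) V^{-1} x(0), where the columns of V are the eigenvectors.
λ = -5: A - (-5)I = [[12, 9], [-12, -9]]. Row 1 gives 12·v1 + 9·v2 = 0, so take v_1 = [-3, 4]^T.
λ = -2: A - (-2)I = [[9, 9], [-12, -12]]. Row 1 gives 9·v1 + 9·v2 = 0, so take v_2 = [-1, 1]^T.
V = [v_1 v_2] = [[-3, -1], [4, 1]] has det V = 1, so V^{-1} = adj(V)/det V = [[1, 1], [-4, -3]].
Modal coordinates z(0) = V^{-1} x(0): 1·1 + 1·3 = 4; (-4)·1 + (-3)·3 = -13; so z(0) = [4, -13]^T.
x_2(t) = Σ_i (v_i)_2 · z_i(0) · e^{λ_i t} (row 2 of V times the modal terms).
x_2(1.2) = 4·4·e^{-5·1.2} + 1·(-13)·e^{-2·1.2} = 16·0.002479 + (-13)·0.090718 = -1.1397.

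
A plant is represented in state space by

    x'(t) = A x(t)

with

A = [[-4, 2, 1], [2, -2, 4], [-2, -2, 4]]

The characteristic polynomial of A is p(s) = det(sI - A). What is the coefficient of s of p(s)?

Expand det(sI - A) for the 3×3 matrix.
p(s) = s^3 + 2s^2 - 10s + 40.
(Check: constant term = det(-A) = (-1)^3 det A = 40; coefficient of s^2 = -tr A = 2.)
The coefficient of s is -10.

-10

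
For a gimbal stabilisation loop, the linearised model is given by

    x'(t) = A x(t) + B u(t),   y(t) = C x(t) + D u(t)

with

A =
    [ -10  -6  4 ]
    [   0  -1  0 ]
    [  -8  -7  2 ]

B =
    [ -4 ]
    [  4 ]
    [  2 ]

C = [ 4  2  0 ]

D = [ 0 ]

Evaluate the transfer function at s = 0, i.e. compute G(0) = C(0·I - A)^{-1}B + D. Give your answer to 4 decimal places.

G(0) = C(-A)^{-1}B + D = -C A^{-1} B + D.
det A = -12, so A^{-1} = (1/-12)·adj(A) = [[1/6, 4/3, -1/3], [0, -1, 0], [2/3, 11/6, -5/6]]
A^{-1} B = [4, -4, 3]^T
C A^{-1} B = 8
G(0) = D - C A^{-1} B = 0 - (8) = -8

-8.0000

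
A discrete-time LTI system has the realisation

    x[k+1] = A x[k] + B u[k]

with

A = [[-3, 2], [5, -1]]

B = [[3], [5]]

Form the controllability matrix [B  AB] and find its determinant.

AB = [[1], [10]]
Controllability matrix C = [B  AB] = [[3, 1], [5, 10]]
det(C) = 3·10 - 1·5 = 30 - 5 = 25
Since det(C) ≠ 0, rank(C) = 2 and the system is completely controllable.

25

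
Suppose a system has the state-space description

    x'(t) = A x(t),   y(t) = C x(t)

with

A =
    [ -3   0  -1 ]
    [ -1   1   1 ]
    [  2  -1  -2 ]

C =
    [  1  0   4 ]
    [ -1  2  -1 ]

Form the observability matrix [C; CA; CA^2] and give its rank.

CA = [[5, -4, -9], [-1, 3, 5]]
CA^2 = [[-29, 5, 9], [10, -2, -6]]
Observability matrix O = [C; CA; CA^2] = [[1, 0, 4], [-1, 2, -1], [5, -4, -9], [-1, 3, 5], [-29, 5, 9], [10, -2, -6]]
Take the 3×3 submatrix of O formed by rows 1, 2, 3: [[1, 0, 4], [-1, 2, -1], [5, -4, -9]]. Its determinant is 1·(2·(-9) - (-1)·(-4)) - 0·((-1)·(-9) - (-1)·5) + 4·((-1)·(-4) - 2·5) = 1·(-22) - 0·14 + 4·(-6) = -46 ≠ 0.
So rank(O) ≥ 3; since O has 3 columns, rank(O) = 3.
rank(O) = 3 = n, so the pair (A, C) is completely observable.

3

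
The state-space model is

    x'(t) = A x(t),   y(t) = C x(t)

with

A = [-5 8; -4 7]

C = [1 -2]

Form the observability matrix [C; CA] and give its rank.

CA = [[3, -6]]
Observability matrix O = [C; CA] = [[1, -2], [3, -6]]
Every row of O is a scalar multiple of row 1 = [1, -2] (multipliers 1, 3), so the rows span a one-dimensional space.
O ≠ 0, hence rank(O) = 1.
rank(O) = 1 < n = 2, so the pair (A, C) is not completely observable.

1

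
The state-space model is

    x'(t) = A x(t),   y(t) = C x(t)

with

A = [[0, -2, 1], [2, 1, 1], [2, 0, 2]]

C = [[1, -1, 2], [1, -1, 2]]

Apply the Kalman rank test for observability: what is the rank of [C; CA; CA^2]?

3

CA = [[2, -3, 4], [2, -3, 4]]
CA^2 = [[2, -7, 7], [2, -7, 7]]
Observability matrix O = [C; CA; CA^2] = [[1, -1, 2], [1, -1, 2], [2, -3, 4], [2, -3, 4], [2, -7, 7], [2, -7, 7]]
Take the 3×3 submatrix of O formed by rows 1, 3, 5: [[1, -1, 2], [2, -3, 4], [2, -7, 7]]. Its determinant is 1·((-3)·7 - 4·(-7)) - (-1)·(2·7 - 4·2) + 2·(2·(-7) - (-3)·2) = 1·7 - (-1)·6 + 2·(-8) = -3 ≠ 0.
So rank(O) ≥ 3; since O has 3 columns, rank(O) = 3.
rank(O) = 3 = n, so the pair (A, C) is completely observable.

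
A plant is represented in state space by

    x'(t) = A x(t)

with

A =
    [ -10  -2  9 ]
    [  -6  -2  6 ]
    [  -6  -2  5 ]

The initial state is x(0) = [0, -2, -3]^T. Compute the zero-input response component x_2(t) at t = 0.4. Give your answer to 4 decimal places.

-3.1255

det(sI - A) = s^3 - (tr A)s^2 + (M11 + M22 + M33)s - det A, where Mii is the 2×2 principal minor of A obtained by deleting row i and column i.
tr A = (-10) + (-2) + 5 = -7; M11 = (-2)·5 - 6·(-2) = -10 - (-12) = 2; M22 = (-10)·5 - 9·(-6) = -50 - (-54) = 4; M33 = (-10)·(-2) - (-2)·(-6) = 20 - 12 = 8; sum of minors = 14.
det A = (-10)·((-2)·5 - 6·(-2)) - (-2)·((-6)·5 - 6·(-6)) + 9·((-6)·(-2) - (-2)·(-6)) = (-10)·2 - (-2)·6 + 9·0 = -8.
So p(s) = det(sI - A) = s^3 + 7s^2 + 14s + 8.
Rational-root test: any integer root divides 8. Testing small divisors, s = -1 works: p(-1) = -1 + 7 + (-14) + 8 = 0, so (s + 1) is a factor.
Dividing, p(s) = (s + 1)(s^2 + 6s + 8).
Factor s^2 + 6s + 8: two numbers with sum -6 and product 8 are -2 and -4, so s^2 + 6s + 8 = (s + 2)(s + 4).
Hence p(s) = (s + 1) (s + 2) (s + 4), with roots -4, -2, -1.
The eigenvalues -4, -2, -1 are distinct and real, so A is diagonalisable and x(t) = e^{At} x(0) = V diag(e^{λ_i t}) V^{-1} x(0), where the columns of V are the eigenvectors.
λ = -4: A - (-4)I = [[-6, -2, 9], [-6, 2, 6], [-6, -2, 9]]. v must be orthogonal to every row; (row 1) × (row 2) = [-30, -18, -24], so take v_1 = [5, 3, 4]^T.
λ = -2: A - (-2)I = [[-8, -2, 9], [-6, 0, 6], [-6, -2, 7]]. v must be orthogonal to every row; (row 1) × (row 2) = [-12, -6, -12], so take v_2 = [-2, -1, -2]^T.
λ = -1: A - (-1)I = [[-9, -2, 9], [-6, -1, 6], [-6, -2, 6]]. v must be orthogonal to every row; (row 1) × (row 2) = [-3, 0, -3], so take v_3 = [-1, 0, -1]^T.
V = [v_1 v_2 v_3] = [[5, -2, -1], [3, -1, 0], [4, -2, -1]] has det V = 1, so V^{-1} = adj(V)/det V = [[1, 0, -1], [3, -1, -3], [-2, 2, 1]].
Modal coordinates z(0) = V^{-1} x(0): 1·0 + 0·(-2) + (-1)·(-3) = 3; 3·0 + (-1)·(-2) + (-3)·(-3) = 11; (-2)·0 + 2·(-2) + 1·(-3) = -7; so z(0) = [3, 11, -7]^T.
x_2(t) = Σ_i (v_i)_2 · z_i(0) · e^{λ_i t} (row 2 of V times the modal terms).
x_2(0.4) = 3·3·e^{-4·0.4} + (-1)·11·e^{-2·0.4} + 0·(-7)·e^{-1·0.4} = 9·0.201897 + (-11)·0.449329 + 0·0.670320 = -3.1255.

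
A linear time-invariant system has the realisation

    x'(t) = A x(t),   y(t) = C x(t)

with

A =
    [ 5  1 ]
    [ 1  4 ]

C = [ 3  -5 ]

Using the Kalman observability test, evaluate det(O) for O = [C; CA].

CA = [[10, -17]]
Observability matrix O = [C; CA] = [[3, -5], [10, -17]]
det(O) = 3·(-17) - (-5)·10 = -51 - (-50) = -1
Since det(O) ≠ 0, rank(O) = 2 and the system is completely observable.

-1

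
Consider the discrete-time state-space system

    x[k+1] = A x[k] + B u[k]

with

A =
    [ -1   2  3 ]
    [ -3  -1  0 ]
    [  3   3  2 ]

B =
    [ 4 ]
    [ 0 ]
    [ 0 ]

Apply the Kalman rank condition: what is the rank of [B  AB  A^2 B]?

2

AB = [[-4], [-12], [12]]
A^2B = [[16], [24], [-24]]
Controllability matrix C = [B  AB  A^2B] = [[4, -4, 16], [0, -12, 24], [0, 12, -24]]
The rows r1, r2, r3 of C are linearly dependent: r2 + r3 = 0 (check each entry), so rank(C) ≤ 2.
The 2×2 minor from rows 1, 2, columns 1, 2 is 4·(-12) - (-4)·0 = -48 - 0 = -48 ≠ 0, so rank(C) = 2.
rank(C) = 2 < n = 3, so the pair (A, B) is not completely controllable.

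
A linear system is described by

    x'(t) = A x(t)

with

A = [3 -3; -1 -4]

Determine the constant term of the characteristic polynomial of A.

For a 2×2 matrix, det(sI - A) = s^2 - (tr A)s + det A.
tr A = -1, det A = -15.
So p(s) = s^2 + s - 15.
The constant term is -15.

-15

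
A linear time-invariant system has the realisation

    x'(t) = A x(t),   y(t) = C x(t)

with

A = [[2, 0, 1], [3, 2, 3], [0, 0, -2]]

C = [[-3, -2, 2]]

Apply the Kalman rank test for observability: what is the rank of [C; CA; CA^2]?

3

CA = [[-12, -4, -13]]
CA^2 = [[-36, -8, 2]]
Observability matrix O = [C; CA; CA^2] = [[-3, -2, 2], [-12, -4, -13], [-36, -8, 2]]
det(O) = (-3)·((-4)·2 - (-13)·(-8)) - (-2)·((-12)·2 - (-13)·(-36)) + 2·((-12)·(-8) - (-4)·(-36)) = (-3)·(-112) - (-2)·(-492) + 2·(-48) = -744 ≠ 0, so rank(O) = 3.
rank(O) = 3 = n, so the pair (A, C) is completely observable.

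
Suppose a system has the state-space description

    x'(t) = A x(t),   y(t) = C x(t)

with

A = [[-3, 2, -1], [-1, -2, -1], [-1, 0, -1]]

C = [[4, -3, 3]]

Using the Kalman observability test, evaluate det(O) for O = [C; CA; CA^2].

CA = [[-12, 14, -4]]
CA^2 = [[26, -52, 2]]
Observability matrix O = [C; CA; CA^2] = [[4, -3, 3], [-12, 14, -4], [26, -52, 2]]
Expanding along the first row, det(O) = 4·(14·2 - (-4)·(-52)) - (-3)·((-12)·2 - (-4)·26) + 3·((-12)·(-52) - 14·26) = 4·(-180) - (-3)·80 + 3·260 = 300
Since det(O) ≠ 0, rank(O) = 3 and the system is completely observable.

300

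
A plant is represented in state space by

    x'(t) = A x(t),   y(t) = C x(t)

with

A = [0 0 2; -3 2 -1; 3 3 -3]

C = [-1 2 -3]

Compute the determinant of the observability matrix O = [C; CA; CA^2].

CA = [[-15, -5, 5]]
CA^2 = [[30, 5, -40]]
Observability matrix O = [C; CA; CA^2] = [[-1, 2, -3], [-15, -5, 5], [30, 5, -40]]
Expanding along the first row, det(O) = (-1)·((-5)·(-40) - 5·5) - 2·((-15)·(-40) - 5·30) + (-3)·((-15)·5 - (-5)·30) = (-1)·175 - 2·450 + (-3)·75 = -1300
Since det(O) ≠ 0, rank(O) = 3 and the system is completely observable.

-1300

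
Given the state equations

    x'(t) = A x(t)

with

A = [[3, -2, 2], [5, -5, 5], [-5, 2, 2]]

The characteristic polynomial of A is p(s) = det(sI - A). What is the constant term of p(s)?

20

Expand det(sI - A) for the 3×3 matrix.
p(s) = s^3 - 9s + 20.
(Check: constant term = det(-A) = (-1)^3 det A = 20; coefficient of s^2 = -tr A = 0.)
The constant term is 20.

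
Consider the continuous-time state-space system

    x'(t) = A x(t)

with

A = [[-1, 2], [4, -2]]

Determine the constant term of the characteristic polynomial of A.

-6

For a 2×2 matrix, det(sI - A) = s^2 - (tr A)s + det A.
tr A = -3, det A = -6.
So p(s) = s^2 + 3s - 6.
The constant term is -6.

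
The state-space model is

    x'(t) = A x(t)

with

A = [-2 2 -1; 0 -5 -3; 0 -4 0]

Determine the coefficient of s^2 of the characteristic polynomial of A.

7

Expand det(sI - A) for the 3×3 matrix.
p(s) = s^3 + 7s^2 - 2s - 24.
(Check: constant term = det(-A) = (-1)^3 det A = -24; coefficient of s^2 = -tr A = 7.)
The coefficient of s^2 is 7.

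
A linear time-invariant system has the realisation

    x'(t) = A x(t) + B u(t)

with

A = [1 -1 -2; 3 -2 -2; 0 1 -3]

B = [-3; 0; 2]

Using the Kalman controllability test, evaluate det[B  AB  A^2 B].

AB = [[-7], [-13], [-6]]
A^2B = [[18], [17], [5]]
Controllability matrix C = [B  AB  A^2B] = [[-3, -7, 18], [0, -13, 17], [2, -6, 5]]
Expanding along the first row, det(C) = (-3)·((-13)·5 - 17·(-6)) - (-7)·(0·5 - 17·2) + 18·(0·(-6) - (-13)·2) = (-3)·37 - (-7)·(-34) + 18·26 = 119
Since det(C) ≠ 0, rank(C) = 3 and the system is completely controllable.

119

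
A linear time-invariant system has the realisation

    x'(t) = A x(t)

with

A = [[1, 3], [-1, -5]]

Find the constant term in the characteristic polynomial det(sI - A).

-2

For a 2×2 matrix, det(sI - A) = s^2 - (tr A)s + det A.
tr A = -4, det A = -2.
So p(s) = s^2 + 4s - 2.
The constant term is -2.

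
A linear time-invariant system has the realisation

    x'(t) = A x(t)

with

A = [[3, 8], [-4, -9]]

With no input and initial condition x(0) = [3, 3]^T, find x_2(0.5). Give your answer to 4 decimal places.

det(sI - A) = s^2 - (tr A)s + det A, with tr A = 3 + (-9) = -6 and det A = 3·(-9) - 8·(-4) = -27 - (-32) = 5.
So p(s) = det(sI - A) = s^2 + 6s + 5.
Factor s^2 + 6s + 5: two numbers with sum -6 and product 5 are -1 and -5, so s^2 + 6s + 5 = (s + 1)(s + 5).
Hence p(s) = (s + 1) (s + 5), with roots -5, -1.
The eigenvalues -5, -1 are distinct and real, so A is diagonalisable and x(t) = e^{At} x(0) = V diag(e^{λ_i t}) V^{-1} x(0), where the columns of V are the eigenvectors.
λ = -5: A - (-5)I = [[8, 8], [-4, -4]]. Row 1 gives 8·v1 + 8·v2 = 0, so take v_1 = [-1, 1]^T.
λ = -1: A - (-1)I = [[4, 8], [-4, -8]]. Row 1 gives 4·v1 + 8·v2 = 0, so take v_2 = [2, -1]^T.
V = [v_1 v_2] = [[-1, 2], [1, -1]] has det V = -1, so V^{-1} = adj(V)/det V = [[1, 2], [1, 1]].
Modal coordinates z(0) = V^{-1} x(0): 1·3 + 2·3 = 9; 1·3 + 1·3 = 6; so z(0) = [9, 6]^T.
x_2(t) = Σ_i (v_i)_2 · z_i(0) · e^{λ_i t} (row 2 of V times the modal terms).
x_2(0.5) = 1·9·e^{-5·0.5} + (-1)·6·e^{-1·0.5} = 9·0.082085 + (-6)·0.606531 = -2.9004.

-2.9004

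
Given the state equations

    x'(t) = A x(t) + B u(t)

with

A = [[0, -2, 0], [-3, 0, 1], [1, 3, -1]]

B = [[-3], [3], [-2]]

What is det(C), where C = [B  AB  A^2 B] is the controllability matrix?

AB = [[-6], [7], [8]]
A^2B = [[-14], [26], [7]]
Controllability matrix C = [B  AB  A^2B] = [[-3, -6, -14], [3, 7, 26], [-2, 8, 7]]
Expanding along the first row, det(C) = (-3)·(7·7 - 26·8) - (-6)·(3·7 - 26·(-2)) + (-14)·(3·8 - 7·(-2)) = (-3)·(-159) - (-6)·73 + (-14)·38 = 383
Since det(C) ≠ 0, rank(C) = 3 and the system is completely controllable.

383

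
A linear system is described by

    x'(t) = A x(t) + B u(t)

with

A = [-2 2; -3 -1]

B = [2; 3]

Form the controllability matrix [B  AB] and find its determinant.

-24

AB = [[2], [-9]]
Controllability matrix C = [B  AB] = [[2, 2], [3, -9]]
det(C) = 2·(-9) - 2·3 = -18 - 6 = -24
Since det(C) ≠ 0, rank(C) = 2 and the system is completely controllable.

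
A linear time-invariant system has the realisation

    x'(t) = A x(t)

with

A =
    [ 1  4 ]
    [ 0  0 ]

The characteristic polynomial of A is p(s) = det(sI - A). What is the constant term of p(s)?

0

For a 2×2 matrix, det(sI - A) = s^2 - (tr A)s + det A.
tr A = 1, det A = 0.
So p(s) = s^2 - s.
The constant term is 0.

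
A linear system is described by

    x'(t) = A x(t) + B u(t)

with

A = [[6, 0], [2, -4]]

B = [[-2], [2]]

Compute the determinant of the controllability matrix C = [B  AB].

48

AB = [[-12], [-12]]
Controllability matrix C = [B  AB] = [[-2, -12], [2, -12]]
det(C) = (-2)·(-12) - (-12)·2 = 24 - (-24) = 48
Since det(C) ≠ 0, rank(C) = 2 and the system is completely controllable.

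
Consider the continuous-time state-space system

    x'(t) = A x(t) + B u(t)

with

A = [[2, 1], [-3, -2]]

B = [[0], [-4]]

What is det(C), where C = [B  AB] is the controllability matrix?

-16

AB = [[-4], [8]]
Controllability matrix C = [B  AB] = [[0, -4], [-4, 8]]
det(C) = 0·8 - (-4)·(-4) = 0 - 16 = -16
Since det(C) ≠ 0, rank(C) = 2 and the system is completely controllable.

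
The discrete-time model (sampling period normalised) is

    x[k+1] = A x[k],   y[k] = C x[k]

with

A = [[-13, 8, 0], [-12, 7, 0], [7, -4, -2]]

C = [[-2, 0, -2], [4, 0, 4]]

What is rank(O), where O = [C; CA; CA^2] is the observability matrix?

CA = [[12, -8, 4], [-24, 16, -8]]
CA^2 = [[-32, 24, -8], [64, -48, 16]]
Observability matrix O = [C; CA; CA^2] = [[-2, 0, -2], [4, 0, 4], [12, -8, 4], [-24, 16, -8], [-32, 24, -8], [64, -48, 16]]
The columns c1, c2, c3 of O are linearly dependent: -c1 - c2 + c3 = 0 (check each entry), so rank(O) ≤ 2.
The 2×2 minor from rows 1, 3, columns 1, 2 is (-2)·(-8) - 0·12 = 16 - 0 = 16 ≠ 0, so rank(O) = 2.
rank(O) = 2 < n = 3, so the pair (A, C) is not completely observable.

2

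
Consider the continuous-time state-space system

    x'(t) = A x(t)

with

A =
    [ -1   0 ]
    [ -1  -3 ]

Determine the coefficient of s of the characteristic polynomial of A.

For a 2×2 matrix, det(sI - A) = s^2 - (tr A)s + det A.
tr A = -4, det A = 3.
So p(s) = s^2 + 4s + 3.
The coefficient of s is 4.

4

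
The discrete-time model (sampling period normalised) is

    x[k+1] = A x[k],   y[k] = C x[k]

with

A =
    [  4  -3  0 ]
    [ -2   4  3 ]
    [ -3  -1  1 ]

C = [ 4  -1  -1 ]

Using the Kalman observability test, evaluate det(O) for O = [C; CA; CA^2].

CA = [[21, -15, -4]]
CA^2 = [[126, -119, -49]]
Observability matrix O = [C; CA; CA^2] = [[4, -1, -1], [21, -15, -4], [126, -119, -49]]
Expanding along the first row, det(O) = 4·((-15)·(-49) - (-4)·(-119)) - (-1)·(21·(-49) - (-4)·126) + (-1)·(21·(-119) - (-15)·126) = 4·259 - (-1)·(-525) + (-1)·(-609) = 1120
Since det(O) ≠ 0, rank(O) = 3 and the system is completely observable.

1120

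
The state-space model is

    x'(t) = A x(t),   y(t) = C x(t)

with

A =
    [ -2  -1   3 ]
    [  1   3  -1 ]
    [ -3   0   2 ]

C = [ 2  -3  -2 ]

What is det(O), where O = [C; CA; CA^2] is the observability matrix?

CA = [[-1, -11, 5]]
CA^2 = [[-24, -32, 18]]
Observability matrix O = [C; CA; CA^2] = [[2, -3, -2], [-1, -11, 5], [-24, -32, 18]]
Expanding along the first row, det(O) = 2·((-11)·18 - 5·(-32)) - (-3)·((-1)·18 - 5·(-24)) + (-2)·((-1)·(-32) - (-11)·(-24)) = 2·(-38) - (-3)·102 + (-2)·(-232) = 694
Since det(O) ≠ 0, rank(O) = 3 and the system is completely observable.

694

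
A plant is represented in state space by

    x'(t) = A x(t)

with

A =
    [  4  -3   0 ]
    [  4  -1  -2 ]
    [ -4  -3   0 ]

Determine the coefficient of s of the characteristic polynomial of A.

2

Expand det(sI - A) for the 3×3 matrix.
p(s) = s^3 - 3s^2 + 2s + 48.
(Check: constant term = det(-A) = (-1)^3 det A = 48; coefficient of s^2 = -tr A = -3.)
The coefficient of s is 2.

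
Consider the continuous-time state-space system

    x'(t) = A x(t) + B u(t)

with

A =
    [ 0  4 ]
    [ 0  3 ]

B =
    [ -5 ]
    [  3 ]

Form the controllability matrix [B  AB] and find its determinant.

-81

AB = [[12], [9]]
Controllability matrix C = [B  AB] = [[-5, 12], [3, 9]]
det(C) = (-5)·9 - 12·3 = -45 - 36 = -81
Since det(C) ≠ 0, rank(C) = 2 and the system is completely controllable.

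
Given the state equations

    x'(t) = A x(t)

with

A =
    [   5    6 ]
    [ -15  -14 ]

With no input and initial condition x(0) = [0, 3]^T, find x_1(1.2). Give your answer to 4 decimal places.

0.1035

det(sI - A) = s^2 - (tr A)s + det A, with tr A = 5 + (-14) = -9 and det A = 5·(-14) - 6·(-15) = -70 - (-90) = 20.
So p(s) = det(sI - A) = s^2 + 9s + 20.
Factor s^2 + 9s + 20: two numbers with sum -9 and product 20 are -4 and -5, so s^2 + 9s + 20 = (s + 4)(s + 5).
Hence p(s) = (s + 4) (s + 5), with roots -5, -4.
The eigenvalues -5, -4 are distinct and real, so A is diagonalisable and x(t) = e^{At} x(0) = V diag(e^{λ_i t}) V^{-1} x(0), where the columns of V are the eigenvectors.
λ = -5: A - (-5)I = [[10, 6], [-15, -9]]. Row 1 gives 10·v1 + 6·v2 = 0, so take v_1 = [3, -5]^T.
λ = -4: A - (-4)I = [[9, 6], [-15, -10]]. Row 1 gives 9·v1 + 6·v2 = 0, so take v_2 = [-2, 3]^T.
V = [v_1 v_2] = [[3, -2], [-5, 3]] has det V = -1, so V^{-1} = adj(V)/det V = [[-3, -2], [-5, -3]].
Modal coordinates z(0) = V^{-1} x(0): (-3)·0 + (-2)·3 = -6; (-5)·0 + (-3)·3 = -9; so z(0) = [-6, -9]^T.
x_1(t) = Σ_i (v_i)_1 · z_i(0) · e^{λ_i t} (row 1 of V times the modal terms).
x_1(1.2) = 3·(-6)·e^{-5·1.2} + (-2)·(-9)·e^{-4·1.2} = (-18)·0.002479 + 18·0.008230 = 0.1035.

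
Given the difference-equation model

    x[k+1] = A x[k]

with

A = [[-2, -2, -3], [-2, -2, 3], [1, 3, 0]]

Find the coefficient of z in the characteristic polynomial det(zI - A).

Expand det(zI - A) for the 3×3 matrix.
p(z) = z^3 + 4z^2 - 6z - 24.
(Check: constant term = det(-A) = (-1)^3 det A = -24; coefficient of z^2 = -tr A = 4.)
The coefficient of z is -6.

-6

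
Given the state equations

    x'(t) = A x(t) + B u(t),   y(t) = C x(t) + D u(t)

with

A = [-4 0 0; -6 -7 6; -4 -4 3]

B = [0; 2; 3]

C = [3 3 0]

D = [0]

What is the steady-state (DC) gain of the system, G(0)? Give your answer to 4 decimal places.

G(0) = C(-A)^{-1}B + D = -C A^{-1} B + D.
det A = -12, so A^{-1} = (1/-12)·adj(A) = [[-1/4, 0, 0], [1/2, 1, -2], [1/3, 4/3, -7/3]]
A^{-1} B = [0, -4, -13/3]^T
C A^{-1} B = -12
G(0) = D - C A^{-1} B = 0 - (-12) = 12

12.0000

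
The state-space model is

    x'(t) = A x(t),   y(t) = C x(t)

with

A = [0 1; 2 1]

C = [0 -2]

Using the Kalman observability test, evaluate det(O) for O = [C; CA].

CA = [[-4, -2]]
Observability matrix O = [C; CA] = [[0, -2], [-4, -2]]
det(O) = 0·(-2) - (-2)·(-4) = 0 - 8 = -8
Since det(O) ≠ 0, rank(O) = 2 and the system is completely observable.

-8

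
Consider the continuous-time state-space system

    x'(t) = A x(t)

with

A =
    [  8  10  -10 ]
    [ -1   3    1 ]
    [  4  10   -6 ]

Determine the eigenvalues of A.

det(sI - A) = s^3 - (tr A)s^2 + (M11 + M22 + M33)s - det A, where Mii is the 2×2 principal minor of A obtained by deleting row i and column i.
tr A = 8 + 3 + (-6) = 5; M11 = 3·(-6) - 1·10 = -18 - 10 = -28; M22 = 8·(-6) - (-10)·4 = -48 - (-40) = -8; M33 = 8·3 - 10·(-1) = 24 - (-10) = 34; sum of minors = -2.
det A = 8·(3·(-6) - 1·10) - 10·((-1)·(-6) - 1·4) + (-10)·((-1)·10 - 3·4) = 8·(-28) - 10·2 + (-10)·(-22) = -24.
So p(s) = det(sI - A) = s^3 - 5s^2 - 2s + 24.
Rational-root test: any integer root divides 24. Testing small divisors, s = -2 works: p(-2) = -8 + (-20) + 4 + 24 = 0, so (s + 2) is a factor.
Dividing, p(s) = (s + 2)(s^2 - 7s + 12).
Factor s^2 - 7s + 12: two numbers with sum 7 and product 12 are 4 and 3, so s^2 - 7s + 12 = (s - 4)(s - 3).
Hence p(s) = (s - 4) (s - 3) (s + 2), with roots -2, 3, 4.
At least one eigenvalue has non-negative real part, so the system is not asymptotically stable.

-2, 3, 4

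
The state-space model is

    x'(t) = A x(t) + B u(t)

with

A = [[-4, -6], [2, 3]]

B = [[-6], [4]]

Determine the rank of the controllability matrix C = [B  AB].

1

AB = [[0], [0]]
Controllability matrix C = [B  AB] = [[-6, 0], [4, 0]]
Every column of C is a scalar multiple of column 1 = [-6, 4] (multipliers 1, 0), so the columns span a one-dimensional space.
C ≠ 0, hence rank(C) = 1.
rank(C) = 1 < n = 2, so the pair (A, B) is not completely controllable.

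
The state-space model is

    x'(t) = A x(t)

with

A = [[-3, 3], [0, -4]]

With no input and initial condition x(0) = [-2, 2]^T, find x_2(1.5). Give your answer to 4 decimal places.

0.0050

det(sI - A) = s^2 - (tr A)s + det A, with tr A = (-3) + (-4) = -7 and det A = (-3)·(-4) - 3·0 = 12 - 0 = 12.
So p(s) = det(sI - A) = s^2 + 7s + 12.
Factor s^2 + 7s + 12: two numbers with sum -7 and product 12 are -3 and -4, so s^2 + 7s + 12 = (s + 3)(s + 4).
Hence p(s) = (s + 3) (s + 4), with roots -4, -3.
The eigenvalues -4, -3 are distinct and real, so A is diagonalisable and x(t) = e^{At} x(0) = V diag(e^{λ_i t}) V^{-1} x(0), where the columns of V are the eigenvectors.
λ = -4: A - (-4)I = [[1, 3], [0, 0]]. Row 1 gives 1·v1 + 3·v2 = 0, so take v_1 = [3, -1]^T.
λ = -3: A - (-3)I = [[0, 3], [0, -1]]. Row 1 gives 0·v1 + 3·v2 = 0, so take v_2 = [1, 0]^T.
V = [v_1 v_2] = [[3, 1], [-1, 0]] has det V = 1, so V^{-1} = adj(V)/det V = [[0, -1], [1, 3]].
Modal coordinates z(0) = V^{-1} x(0): 0·(-2) + (-1)·2 = -2; 1·(-2) + 3·2 = 4; so z(0) = [-2, 4]^T.
x_2(t) = Σ_i (v_i)_2 · z_i(0) · e^{λ_i t} (row 2 of V times the modal terms).
x_2(1.5) = (-1)·(-2)·e^{-4·1.5} + 0·4·e^{-3·1.5} = 2·0.002479 + 0·0.011109 = 0.0050.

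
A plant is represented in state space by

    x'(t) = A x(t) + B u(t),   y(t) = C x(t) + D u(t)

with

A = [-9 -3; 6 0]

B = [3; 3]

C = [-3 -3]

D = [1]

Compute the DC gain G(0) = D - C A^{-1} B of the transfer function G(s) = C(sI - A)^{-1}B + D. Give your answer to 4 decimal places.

G(0) = C(-A)^{-1}B + D = -C A^{-1} B + D.
det A = 18, so A^{-1} = (1/18)·adj(A) = [[0, 1/6], [-1/3, -1/2]]
A^{-1} B = [1/2, -5/2]^T
C A^{-1} B = 6
G(0) = D - C A^{-1} B = 1 - (6) = -5

-5.0000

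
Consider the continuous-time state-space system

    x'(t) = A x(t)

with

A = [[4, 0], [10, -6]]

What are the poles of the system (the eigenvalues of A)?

-6, 4

det(sI - A) = s^2 - (tr A)s + det A, with tr A = 4 + (-6) = -2 and det A = 4·(-6) - 0·10 = -24 - 0 = -24.
So p(s) = det(sI - A) = s^2 + 2s - 24.
Factor s^2 + 2s - 24: two numbers with sum -2 and product -24 are 4 and -6, so s^2 + 2s - 24 = (s - 4)(s + 6).
Hence p(s) = (s - 4) (s + 6), with roots -6, 4.
At least one eigenvalue has non-negative real part, so the system is not asymptotically stable.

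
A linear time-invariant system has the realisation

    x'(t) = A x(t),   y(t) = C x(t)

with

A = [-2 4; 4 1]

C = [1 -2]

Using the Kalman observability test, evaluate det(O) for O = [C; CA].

CA = [[-10, 2]]
Observability matrix O = [C; CA] = [[1, -2], [-10, 2]]
det(O) = 1·2 - (-2)·(-10) = 2 - 20 = -18
Since det(O) ≠ 0, rank(O) = 2 and the system is completely observable.

-18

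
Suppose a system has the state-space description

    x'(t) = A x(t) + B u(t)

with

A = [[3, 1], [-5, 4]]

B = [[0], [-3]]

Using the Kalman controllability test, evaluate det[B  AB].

-9

AB = [[-3], [-12]]
Controllability matrix C = [B  AB] = [[0, -3], [-3, -12]]
det(C) = 0·(-12) - (-3)·(-3) = 0 - 9 = -9
Since det(C) ≠ 0, rank(C) = 2 and the system is completely controllable.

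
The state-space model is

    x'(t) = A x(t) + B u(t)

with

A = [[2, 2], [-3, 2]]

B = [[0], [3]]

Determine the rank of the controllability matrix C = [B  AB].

AB = [[6], [6]]
Controllability matrix C = [B  AB] = [[0, 6], [3, 6]]
det(C) = 0·6 - 6·3 = 0 - 18 = -18 ≠ 0, so rank(C) = 2.
rank(C) = 2 = n, so the pair (A, B) is completely controllable.

2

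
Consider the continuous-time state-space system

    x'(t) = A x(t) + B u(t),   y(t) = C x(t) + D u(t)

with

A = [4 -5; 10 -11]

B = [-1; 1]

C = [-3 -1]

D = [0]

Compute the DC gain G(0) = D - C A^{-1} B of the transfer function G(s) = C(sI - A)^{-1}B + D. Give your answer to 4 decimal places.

10.3333

G(0) = C(-A)^{-1}B + D = -C A^{-1} B + D.
det A = 6, so A^{-1} = (1/6)·adj(A) = [[-11/6, 5/6], [-5/3, 2/3]]
A^{-1} B = [8/3, 7/3]^T
C A^{-1} B = -31/3
G(0) = D - C A^{-1} B = 0 - (-31/3) = 31/3 ≈ 10.3333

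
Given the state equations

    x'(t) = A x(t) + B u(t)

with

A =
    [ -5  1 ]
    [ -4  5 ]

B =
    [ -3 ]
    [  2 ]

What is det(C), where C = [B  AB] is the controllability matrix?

-100

AB = [[17], [22]]
Controllability matrix C = [B  AB] = [[-3, 17], [2, 22]]
det(C) = (-3)·22 - 17·2 = -66 - 34 = -100
Since det(C) ≠ 0, rank(C) = 2 and the system is completely controllable.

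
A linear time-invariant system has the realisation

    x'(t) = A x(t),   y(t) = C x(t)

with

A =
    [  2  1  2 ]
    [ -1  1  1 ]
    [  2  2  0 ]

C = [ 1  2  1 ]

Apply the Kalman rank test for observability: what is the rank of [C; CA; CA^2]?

CA = [[2, 5, 4]]
CA^2 = [[7, 15, 9]]
Observability matrix O = [C; CA; CA^2] = [[1, 2, 1], [2, 5, 4], [7, 15, 9]]
The columns c1, c2, c3 of O are linearly dependent: 3·c1 - 2·c2 + c3 = 0 (check each entry), so rank(O) ≤ 2.
The 2×2 minor from rows 1, 2, columns 1, 2 is 1·5 - 2·2 = 5 - 4 = 1 ≠ 0, so rank(O) = 2.
rank(O) = 2 < n = 3, so the pair (A, C) is not completely observable.

2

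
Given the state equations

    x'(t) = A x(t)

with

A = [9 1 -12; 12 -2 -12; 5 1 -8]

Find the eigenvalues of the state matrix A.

-3, -2, 4

det(sI - A) = s^3 - (tr A)s^2 + (M11 + M22 + M33)s - det A, where Mii is the 2×2 principal minor of A obtained by deleting row i and column i.
tr A = 9 + (-2) + (-8) = -1; M11 = (-2)·(-8) - (-12)·1 = 16 - (-12) = 28; M22 = 9·(-8) - (-12)·5 = -72 - (-60) = -12; M33 = 9·(-2) - 1·12 = -18 - 12 = -30; sum of minors = -14.
det A = 9·((-2)·(-8) - (-12)·1) - 1·(12·(-8) - (-12)·5) + (-12)·(12·1 - (-2)·5) = 9·28 - 1·(-36) + (-12)·22 = 24.
So p(s) = det(sI - A) = s^3 + s^2 - 14s - 24.
Rational-root test: any integer root divides -24. Testing small divisors, s = -2 works: p(-2) = -8 + 4 + 28 + (-24) = 0, so (s + 2) is a factor.
Dividing, p(s) = (s + 2)(s^2 - s - 12).
Factor s^2 - s - 12: two numbers with sum 1 and product -12 are 4 and -3, so s^2 - s - 12 = (s - 4)(s + 3).
Hence p(s) = (s - 4) (s + 2) (s + 3), with roots -3, -2, 4.
At least one eigenvalue has non-negative real part, so the system is not asymptotically stable.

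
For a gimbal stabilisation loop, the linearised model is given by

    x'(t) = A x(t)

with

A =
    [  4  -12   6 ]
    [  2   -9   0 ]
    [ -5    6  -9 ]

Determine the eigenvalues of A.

det(sI - A) = s^3 - (tr A)s^2 + (M11 + M22 + M33)s - det A, where Mii is the 2×2 principal minor of A obtained by deleting row i and column i.
tr A = 4 + (-9) + (-9) = -14; M11 = (-9)·(-9) - 0·6 = 81 - 0 = 81; M22 = 4·(-9) - 6·(-5) = -36 - (-30) = -6; M33 = 4·(-9) - (-12)·2 = -36 - (-24) = -12; sum of minors = 63.
det A = 4·((-9)·(-9) - 0·6) - (-12)·(2·(-9) - 0·(-5)) + 6·(2·6 - (-9)·(-5)) = 4·81 - (-12)·(-18) + 6·(-33) = -90.
So p(s) = det(sI - A) = s^3 + 14s^2 + 63s + 90.
Rational-root test: any integer root divides 90. Testing small divisors, s = -3 works: p(-3) = -27 + 126 + (-189) + 90 = 0, so (s + 3) is a factor.
Dividing, p(s) = (s + 3)(s^2 + 11s + 30).
Factor s^2 + 11s + 30: two numbers with sum -11 and product 30 are -5 and -6, so s^2 + 11s + 30 = (s + 5)(s + 6).
Hence p(s) = (s + 3) (s + 5) (s + 6), with roots -6, -5, -3.
All eigenvalues have negative real part, so the system is asymptotically stable.

-6, -5, -3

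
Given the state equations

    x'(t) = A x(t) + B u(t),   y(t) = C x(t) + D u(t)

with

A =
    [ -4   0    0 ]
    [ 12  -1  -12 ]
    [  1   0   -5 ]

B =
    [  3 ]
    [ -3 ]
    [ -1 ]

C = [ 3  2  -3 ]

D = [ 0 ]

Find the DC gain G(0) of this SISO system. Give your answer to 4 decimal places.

G(0) = C(-A)^{-1}B + D = -C A^{-1} B + D.
det A = -20, so A^{-1} = (1/-20)·adj(A) = [[-1/4, 0, 0], [-12/5, -1, 12/5], [-1/20, 0, -1/5]]
A^{-1} B = [-3/4, -33/5, 1/20]^T
C A^{-1} B = -78/5
G(0) = D - C A^{-1} B = 0 - (-78/5) = 78/5 ≈ 15.6000

15.6000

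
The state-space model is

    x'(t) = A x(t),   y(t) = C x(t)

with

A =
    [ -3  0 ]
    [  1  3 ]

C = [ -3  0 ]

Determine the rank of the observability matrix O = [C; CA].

CA = [[9, 0]]
Observability matrix O = [C; CA] = [[-3, 0], [9, 0]]
Every row of O is a scalar multiple of row 1 = [-3, 0] (multipliers 1, -3), so the rows span a one-dimensional space.
O ≠ 0, hence rank(O) = 1.
rank(O) = 1 < n = 2, so the pair (A, C) is not completely observable.

1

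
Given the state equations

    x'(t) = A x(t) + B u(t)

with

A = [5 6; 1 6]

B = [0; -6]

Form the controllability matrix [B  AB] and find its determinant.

AB = [[-36], [-36]]
Controllability matrix C = [B  AB] = [[0, -36], [-6, -36]]
det(C) = 0·(-36) - (-36)·(-6) = 0 - 216 = -216
Since det(C) ≠ 0, rank(C) = 2 and the system is completely controllable.

-216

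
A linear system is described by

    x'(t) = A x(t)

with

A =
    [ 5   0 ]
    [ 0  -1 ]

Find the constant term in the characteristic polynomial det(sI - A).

For a 2×2 matrix, det(sI - A) = s^2 - (tr A)s + det A.
tr A = 4, det A = -5.
So p(s) = s^2 - 4s - 5.
The constant term is -5.

-5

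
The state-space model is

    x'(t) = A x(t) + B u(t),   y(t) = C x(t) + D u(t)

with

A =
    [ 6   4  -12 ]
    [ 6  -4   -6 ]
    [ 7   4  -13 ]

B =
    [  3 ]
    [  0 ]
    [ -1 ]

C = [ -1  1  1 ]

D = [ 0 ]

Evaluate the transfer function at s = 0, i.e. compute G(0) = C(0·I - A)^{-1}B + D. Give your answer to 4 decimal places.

2.0000

G(0) = C(-A)^{-1}B + D = -C A^{-1} B + D.
det A = -24, so A^{-1} = (1/-24)·adj(A) = [[-19/6, -1/6, 3], [-3/2, -1/4, 3/2], [-13/6, -1/6, 2]]
A^{-1} B = [-25/2, -6, -17/2]^T
C A^{-1} B = -2
G(0) = D - C A^{-1} B = 0 - (-2) = 2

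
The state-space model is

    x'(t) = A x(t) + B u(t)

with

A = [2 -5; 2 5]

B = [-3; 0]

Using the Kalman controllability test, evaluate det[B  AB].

AB = [[-6], [-6]]
Controllability matrix C = [B  AB] = [[-3, -6], [0, -6]]
det(C) = (-3)·(-6) - (-6)·0 = 18 - 0 = 18
Since det(C) ≠ 0, rank(C) = 2 and the system is completely controllable.

18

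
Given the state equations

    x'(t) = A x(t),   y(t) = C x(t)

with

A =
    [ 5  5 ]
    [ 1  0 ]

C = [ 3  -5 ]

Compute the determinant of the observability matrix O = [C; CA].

CA = [[10, 15]]
Observability matrix O = [C; CA] = [[3, -5], [10, 15]]
det(O) = 3·15 - (-5)·10 = 45 - (-50) = 95
Since det(O) ≠ 0, rank(O) = 2 and the system is completely observable.

95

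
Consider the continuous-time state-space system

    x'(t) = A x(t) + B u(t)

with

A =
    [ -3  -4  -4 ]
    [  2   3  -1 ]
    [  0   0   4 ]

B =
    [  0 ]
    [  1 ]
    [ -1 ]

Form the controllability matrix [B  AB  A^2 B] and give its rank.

AB = [[0], [4], [-4]]
A^2B = [[0], [16], [-16]]
Controllability matrix C = [B  AB  A^2B] = [[0, 0, 0], [1, 4, 16], [-1, -4, -16]]
Every column of C is a scalar multiple of column 1 = [0, 1, -1] (multipliers 1, 4, 16), so the columns span a one-dimensional space.
C ≠ 0, hence rank(C) = 1.
rank(C) = 1 < n = 3, so the pair (A, B) is not completely controllable.

1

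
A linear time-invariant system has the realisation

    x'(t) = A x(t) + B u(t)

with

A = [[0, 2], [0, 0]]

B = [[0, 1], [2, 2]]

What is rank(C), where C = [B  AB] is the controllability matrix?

2

AB = [[4, 4], [0, 0]]
Controllability matrix C = [B  AB] = [[0, 1, 4, 4], [2, 2, 0, 0]]
Take the 2×2 submatrix of C formed by columns 1, 2: [[0, 1], [2, 2]]. Its determinant is 0·2 - 1·2 = 0 - 2 = -2 ≠ 0.
So rank(C) ≥ 2; since C has 2 rows, rank(C) = 2.
rank(C) = 2 = n, so the pair (A, B) is completely controllable.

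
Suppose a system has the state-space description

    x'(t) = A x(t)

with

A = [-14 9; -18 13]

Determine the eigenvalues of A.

-5, 4

det(sI - A) = s^2 - (tr A)s + det A, with tr A = (-14) + 13 = -1 and det A = (-14)·13 - 9·(-18) = -182 - (-162) = -20.
So p(s) = det(sI - A) = s^2 + s - 20.
Factor s^2 + s - 20: two numbers with sum -1 and product -20 are 4 and -5, so s^2 + s - 20 = (s - 4)(s + 5).
Hence p(s) = (s - 4) (s + 5), with roots -5, 4.
At least one eigenvalue has non-negative real part, so the system is not asymptotically stable.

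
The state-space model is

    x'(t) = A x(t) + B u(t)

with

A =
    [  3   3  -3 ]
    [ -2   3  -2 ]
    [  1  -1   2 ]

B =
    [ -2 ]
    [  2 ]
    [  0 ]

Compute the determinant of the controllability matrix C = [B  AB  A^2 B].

AB = [[0], [10], [-4]]
A^2B = [[42], [38], [-18]]
Controllability matrix C = [B  AB  A^2B] = [[-2, 0, 42], [2, 10, 38], [0, -4, -18]]
Expanding along the first row, det(C) = (-2)·(10·(-18) - 38·(-4)) - 0·(2·(-18) - 38·0) + 42·(2·(-4) - 10·0) = (-2)·(-28) - 0·(-36) + 42·(-8) = -280
Since det(C) ≠ 0, rank(C) = 3 and the system is completely controllable.

-280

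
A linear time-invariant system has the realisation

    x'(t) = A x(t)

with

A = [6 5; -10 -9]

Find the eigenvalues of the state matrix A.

det(sI - A) = s^2 - (tr A)s + det A, with tr A = 6 + (-9) = -3 and det A = 6·(-9) - 5·(-10) = -54 - (-50) = -4.
So p(s) = det(sI - A) = s^2 + 3s - 4.
Factor s^2 + 3s - 4: two numbers with sum -3 and product -4 are 1 and -4, so s^2 + 3s - 4 = (s - 1)(s + 4).
Hence p(s) = (s - 1) (s + 4), with roots -4, 1.
At least one eigenvalue has non-negative real part, so the system is not asymptotically stable.

-4, 1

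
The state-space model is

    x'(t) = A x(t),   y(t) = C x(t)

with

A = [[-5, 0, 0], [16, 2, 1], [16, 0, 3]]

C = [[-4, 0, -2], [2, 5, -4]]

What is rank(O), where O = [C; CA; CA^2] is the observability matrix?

2

CA = [[-12, 0, -6], [6, 10, -7]]
CA^2 = [[-36, 0, -18], [18, 20, -11]]
Observability matrix O = [C; CA; CA^2] = [[-4, 0, -2], [2, 5, -4], [-12, 0, -6], [6, 10, -7], [-36, 0, -18], [18, 20, -11]]
The columns c1, c2, c3 of O are linearly dependent: -c1 + 2·c2 + 2·c3 = 0 (check each entry), so rank(O) ≤ 2.
The 2×2 minor from rows 1, 2, columns 1, 2 is (-4)·5 - 0·2 = -20 - 0 = -20 ≠ 0, so rank(O) = 2.
rank(O) = 2 < n = 3, so the pair (A, C) is not completely observable.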